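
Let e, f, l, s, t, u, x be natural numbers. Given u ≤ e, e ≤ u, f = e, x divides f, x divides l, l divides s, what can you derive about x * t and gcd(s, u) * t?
x * t divides gcd(s, u) * t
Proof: x divides l and l divides s, hence x divides s. e ≤ u and u ≤ e, so e = u. f = e and x divides f, thus x divides e. e = u, so x divides u. Since x divides s, x divides gcd(s, u). Then x * t divides gcd(s, u) * t.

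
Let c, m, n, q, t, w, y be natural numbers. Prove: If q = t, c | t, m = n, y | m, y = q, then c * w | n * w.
Since y = q and q = t, y = t. m = n and y | m, so y | n. Since y = t, t | n. c | t, so c | n. Then c * w | n * w.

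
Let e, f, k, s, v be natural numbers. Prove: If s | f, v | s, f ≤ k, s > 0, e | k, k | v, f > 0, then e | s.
k | v and v | s, hence k | s. Since s > 0, k ≤ s. Since s | f and f > 0, s ≤ f. f ≤ k, so s ≤ k. k ≤ s, so k = s. Since e | k, e | s.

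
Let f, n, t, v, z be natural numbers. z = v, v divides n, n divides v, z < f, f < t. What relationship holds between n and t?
n < t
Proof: v divides n and n divides v, hence v = n. z = v, so z = n. z < f and f < t, thus z < t. z = n, so n < t.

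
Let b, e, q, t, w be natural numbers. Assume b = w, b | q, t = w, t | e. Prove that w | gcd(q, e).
b = w and b | q, hence w | q. t = w and t | e, so w | e. w | q, so w | gcd(q, e).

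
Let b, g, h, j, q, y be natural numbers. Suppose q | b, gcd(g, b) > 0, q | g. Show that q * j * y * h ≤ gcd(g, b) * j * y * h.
q | g and q | b, so q | gcd(g, b). gcd(g, b) > 0, so q ≤ gcd(g, b). Then q * j ≤ gcd(g, b) * j. Then q * j * y ≤ gcd(g, b) * j * y. Then q * j * y * h ≤ gcd(g, b) * j * y * h.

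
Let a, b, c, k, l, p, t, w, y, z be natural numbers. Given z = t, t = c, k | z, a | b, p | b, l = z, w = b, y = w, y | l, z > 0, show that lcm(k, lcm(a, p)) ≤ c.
z = t and t = c, so z = c. Since a | b and p | b, lcm(a, p) | b. Since y = w and y | l, w | l. w = b, so b | l. Because l = z, b | z. lcm(a, p) | b, so lcm(a, p) | z. Since k | z, lcm(k, lcm(a, p)) | z. z > 0, so lcm(k, lcm(a, p)) ≤ z. Since z = c, lcm(k, lcm(a, p)) ≤ c.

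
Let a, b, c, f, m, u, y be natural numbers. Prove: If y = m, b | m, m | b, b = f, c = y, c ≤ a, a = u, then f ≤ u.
From m | b and b | m, m = b. b = f, so m = f. a = u and c ≤ a, thus c ≤ u. c = y, so y ≤ u. Since y = m, m ≤ u. m = f, so f ≤ u.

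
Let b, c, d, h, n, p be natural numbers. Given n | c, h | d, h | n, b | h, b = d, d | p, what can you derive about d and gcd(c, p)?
d | gcd(c, p)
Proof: b = d and b | h, thus d | h. h | d, so h = d. h | n and n | c, so h | c. h = d, so d | c. Since d | p, d | gcd(c, p).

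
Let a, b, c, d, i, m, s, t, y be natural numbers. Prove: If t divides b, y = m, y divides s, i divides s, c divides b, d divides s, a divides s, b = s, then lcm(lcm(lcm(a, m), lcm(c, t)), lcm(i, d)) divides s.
Since y = m and y divides s, m divides s. Since a divides s, lcm(a, m) divides s. c divides b and t divides b, therefore lcm(c, t) divides b. Since b = s, lcm(c, t) divides s. Since lcm(a, m) divides s, lcm(lcm(a, m), lcm(c, t)) divides s. i divides s and d divides s, hence lcm(i, d) divides s. lcm(lcm(a, m), lcm(c, t)) divides s, so lcm(lcm(lcm(a, m), lcm(c, t)), lcm(i, d)) divides s.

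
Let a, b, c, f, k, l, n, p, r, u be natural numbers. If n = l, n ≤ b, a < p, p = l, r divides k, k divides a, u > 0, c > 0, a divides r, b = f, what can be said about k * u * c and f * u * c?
k * u * c < f * u * c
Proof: Because a divides r and r divides k, a divides k. k divides a, so a = k. a < p, so k < p. p = l, so k < l. From b = f and n ≤ b, n ≤ f. From n = l, l ≤ f. Because k < l, k < f. Because u > 0, by multiplying by a positive, k * u < f * u. Combined with c > 0, by multiplying by a positive, k * u * c < f * u * c.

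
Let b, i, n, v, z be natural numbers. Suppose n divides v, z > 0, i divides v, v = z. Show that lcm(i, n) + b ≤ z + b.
i divides v and n divides v, hence lcm(i, n) divides v. Because v = z, lcm(i, n) divides z. From z > 0, lcm(i, n) ≤ z. Then lcm(i, n) + b ≤ z + b.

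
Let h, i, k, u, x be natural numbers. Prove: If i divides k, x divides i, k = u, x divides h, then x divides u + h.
k = u and i divides k, hence i divides u. x divides i, so x divides u. x divides h, so x divides u + h.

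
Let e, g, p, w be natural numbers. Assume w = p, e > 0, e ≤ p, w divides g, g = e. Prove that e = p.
From w = p and w divides g, p divides g. Since g = e, p divides e. e > 0, so p ≤ e. e ≤ p, so e = p.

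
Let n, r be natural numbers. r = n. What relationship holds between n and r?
n = r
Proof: Because r = n, by symmetry, n = r.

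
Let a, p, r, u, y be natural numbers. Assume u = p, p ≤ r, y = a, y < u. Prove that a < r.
Because u = p and y < u, y < p. Since y = a, a < p. p ≤ r, so a < r.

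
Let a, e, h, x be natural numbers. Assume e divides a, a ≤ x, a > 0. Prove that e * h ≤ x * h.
e divides a and a > 0, so e ≤ a. a ≤ x, so e ≤ x. By multiplying by a non-negative, e * h ≤ x * h.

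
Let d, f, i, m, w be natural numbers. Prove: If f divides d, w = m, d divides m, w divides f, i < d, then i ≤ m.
From w = m and w divides f, m divides f. Since f divides d, m divides d. Since d divides m, d = m. i < d, so i < m. Then i ≤ m.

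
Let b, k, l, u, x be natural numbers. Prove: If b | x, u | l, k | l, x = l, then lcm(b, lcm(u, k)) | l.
Since x = l and b | x, b | l. Since u | l and k | l, lcm(u, k) | l. Since b | l, lcm(b, lcm(u, k)) | l.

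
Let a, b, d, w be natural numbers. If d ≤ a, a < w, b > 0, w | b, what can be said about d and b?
d < b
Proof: d ≤ a and a < w, thus d < w. w | b and b > 0, thus w ≤ b. Since d < w, d < b.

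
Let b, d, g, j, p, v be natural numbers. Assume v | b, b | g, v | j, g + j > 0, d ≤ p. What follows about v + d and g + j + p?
v + d ≤ g + j + p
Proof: v | b and b | g, hence v | g. v | j, so v | g + j. Since g + j > 0, v ≤ g + j. Since d ≤ p, v + d ≤ g + j + p.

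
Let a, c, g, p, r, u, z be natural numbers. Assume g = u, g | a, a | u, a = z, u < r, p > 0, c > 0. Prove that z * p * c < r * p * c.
g = u and g | a, hence u | a. a | u, so u = a. a = z, so u = z. Since u < r, z < r. p > 0, so z * p < r * p. Since c > 0, z * p * c < r * p * c.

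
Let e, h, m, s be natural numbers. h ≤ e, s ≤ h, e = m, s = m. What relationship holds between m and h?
m = h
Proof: Because e = m and h ≤ e, h ≤ m. s = m and s ≤ h, so m ≤ h. Since h ≤ m, h = m. Then m = h.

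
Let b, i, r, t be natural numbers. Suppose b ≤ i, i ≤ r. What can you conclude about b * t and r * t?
b * t ≤ r * t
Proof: b ≤ i and i ≤ r, hence b ≤ r. By multiplying by a non-negative, b * t ≤ r * t.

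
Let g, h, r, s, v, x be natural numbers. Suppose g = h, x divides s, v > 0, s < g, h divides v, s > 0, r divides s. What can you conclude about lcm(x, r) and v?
lcm(x, r) < v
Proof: x divides s and r divides s, therefore lcm(x, r) divides s. s > 0, so lcm(x, r) ≤ s. g = h and s < g, thus s < h. Because h divides v and v > 0, h ≤ v. s < h, so s < v. lcm(x, r) ≤ s, so lcm(x, r) < v.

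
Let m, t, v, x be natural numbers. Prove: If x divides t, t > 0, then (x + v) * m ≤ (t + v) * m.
x divides t and t > 0, thus x ≤ t. Then x + v ≤ t + v. By multiplying by a non-negative, (x + v) * m ≤ (t + v) * m.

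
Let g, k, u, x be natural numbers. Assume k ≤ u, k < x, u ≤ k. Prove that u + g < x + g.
k ≤ u and u ≤ k, therefore k = u. k < x, so u < x. Then u + g < x + g.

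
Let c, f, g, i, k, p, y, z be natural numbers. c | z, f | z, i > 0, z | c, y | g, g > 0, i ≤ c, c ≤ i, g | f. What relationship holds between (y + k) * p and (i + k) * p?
(y + k) * p ≤ (i + k) * p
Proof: y | g and g > 0, thus y ≤ g. z | c and c | z, so z = c. From c ≤ i and i ≤ c, c = i. z = c, so z = i. Since g | f and f | z, g | z. Since z = i, g | i. Since i > 0, g ≤ i. y ≤ g, so y ≤ i. Then y + k ≤ i + k. Then (y + k) * p ≤ (i + k) * p.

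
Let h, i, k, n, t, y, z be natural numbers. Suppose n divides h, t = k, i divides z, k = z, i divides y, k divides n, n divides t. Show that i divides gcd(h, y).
From t = k and n divides t, n divides k. k divides n, so n = k. k = z, so n = z. Since n divides h, z divides h. From i divides z, i divides h. Since i divides y, i divides gcd(h, y).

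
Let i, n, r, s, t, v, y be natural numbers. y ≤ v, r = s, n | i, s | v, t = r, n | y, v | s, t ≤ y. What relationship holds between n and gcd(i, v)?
n | gcd(i, v)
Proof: t = r and r = s, hence t = s. s | v and v | s, so s = v. Because t = s, t = v. t ≤ y, so v ≤ y. y ≤ v, so y = v. Since n | y, n | v. n | i, so n | gcd(i, v).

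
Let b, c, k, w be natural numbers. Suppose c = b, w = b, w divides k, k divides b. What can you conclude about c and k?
c = k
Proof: w = b and w divides k, so b divides k. k divides b, so b = k. c = b, so c = k.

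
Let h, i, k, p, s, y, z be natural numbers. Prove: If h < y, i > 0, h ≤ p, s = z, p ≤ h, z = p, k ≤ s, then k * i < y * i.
s = z and z = p, hence s = p. p ≤ h and h ≤ p, therefore p = h. s = p, so s = h. From k ≤ s, k ≤ h. Since h < y, k < y. Since i > 0, by multiplying by a positive, k * i < y * i.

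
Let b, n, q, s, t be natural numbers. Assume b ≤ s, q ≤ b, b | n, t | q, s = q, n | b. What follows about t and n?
t | n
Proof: b | n and n | b, hence b = n. s = q and b ≤ s, therefore b ≤ q. q ≤ b, so q = b. Since t | q, t | b. b = n, so t | n.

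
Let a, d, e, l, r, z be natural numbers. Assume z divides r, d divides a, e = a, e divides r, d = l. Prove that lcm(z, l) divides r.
d = l and d divides a, thus l divides a. e = a and e divides r, therefore a divides r. l divides a, so l divides r. z divides r, so lcm(z, l) divides r.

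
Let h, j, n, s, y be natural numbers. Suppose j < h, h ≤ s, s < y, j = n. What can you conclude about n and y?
n < y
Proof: j = n and j < h, therefore n < h. Because h ≤ s and s < y, h < y. Since n < h, n < y.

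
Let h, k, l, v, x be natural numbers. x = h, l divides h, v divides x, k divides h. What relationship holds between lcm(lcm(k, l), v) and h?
lcm(lcm(k, l), v) divides h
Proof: k divides h and l divides h, thus lcm(k, l) divides h. x = h and v divides x, therefore v divides h. Since lcm(k, l) divides h, lcm(lcm(k, l), v) divides h.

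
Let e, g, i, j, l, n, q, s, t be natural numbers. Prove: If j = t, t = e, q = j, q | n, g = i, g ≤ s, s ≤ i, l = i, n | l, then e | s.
j = t and t = e, therefore j = e. q = j and q | n, therefore j | n. From g = i and g ≤ s, i ≤ s. s ≤ i, so i = s. Because l = i and n | l, n | i. Since i = s, n | s. j | n, so j | s. Because j = e, e | s.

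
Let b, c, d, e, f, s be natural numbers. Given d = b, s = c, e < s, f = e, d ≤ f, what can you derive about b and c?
b < c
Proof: f = e and d ≤ f, therefore d ≤ e. d = b, so b ≤ e. Because s = c and e < s, e < c. Since b ≤ e, b < c.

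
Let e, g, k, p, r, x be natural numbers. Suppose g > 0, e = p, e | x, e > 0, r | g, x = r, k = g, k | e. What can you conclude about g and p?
g = p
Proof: k = g and k | e, therefore g | e. Since e > 0, g ≤ e. x = r and e | x, hence e | r. Since r | g, e | g. Since g > 0, e ≤ g. Because g ≤ e, g = e. Since e = p, g = p.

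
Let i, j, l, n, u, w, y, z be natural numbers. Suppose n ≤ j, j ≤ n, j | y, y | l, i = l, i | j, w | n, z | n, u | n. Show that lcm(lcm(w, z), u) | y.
n ≤ j and j ≤ n, thus n = j. i = l and i | j, therefore l | j. y | l, so y | j. Because j | y, j = y. n = j, so n = y. Since w | n and z | n, lcm(w, z) | n. u | n, so lcm(lcm(w, z), u) | n. Since n = y, lcm(lcm(w, z), u) | y.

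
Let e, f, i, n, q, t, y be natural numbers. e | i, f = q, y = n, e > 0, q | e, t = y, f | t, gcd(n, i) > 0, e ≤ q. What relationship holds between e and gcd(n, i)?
e ≤ gcd(n, i)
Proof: t = y and y = n, therefore t = n. Since q | e and e > 0, q ≤ e. e ≤ q, so q = e. f = q and f | t, thus q | t. q = e, so e | t. t = n, so e | n. e | i, so e | gcd(n, i). Since gcd(n, i) > 0, e ≤ gcd(n, i).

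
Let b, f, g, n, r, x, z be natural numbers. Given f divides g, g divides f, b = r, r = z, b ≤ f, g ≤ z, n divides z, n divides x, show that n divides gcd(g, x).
f divides g and g divides f, therefore f = g. Since b = r and r = z, b = z. b ≤ f, so z ≤ f. f = g, so z ≤ g. Since g ≤ z, z = g. Because n divides z, n divides g. n divides x, so n divides gcd(g, x).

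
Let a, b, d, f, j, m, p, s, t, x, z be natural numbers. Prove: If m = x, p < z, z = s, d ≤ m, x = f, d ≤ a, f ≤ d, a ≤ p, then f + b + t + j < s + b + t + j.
Because m = x and x = f, m = f. From d ≤ m, d ≤ f. Since f ≤ d, d = f. Because d ≤ a and a ≤ p, d ≤ p. d = f, so f ≤ p. Because z = s and p < z, p < s. f ≤ p, so f < s. Then f + b < s + b. Then f + b + t < s + b + t. Then f + b + t + j < s + b + t + j.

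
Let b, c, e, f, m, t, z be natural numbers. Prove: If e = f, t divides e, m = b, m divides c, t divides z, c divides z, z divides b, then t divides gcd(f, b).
e = f and t divides e, so t divides f. Since m divides c and c divides z, m divides z. Since m = b, b divides z. z divides b, so z = b. t divides z, so t divides b. t divides f, so t divides gcd(f, b).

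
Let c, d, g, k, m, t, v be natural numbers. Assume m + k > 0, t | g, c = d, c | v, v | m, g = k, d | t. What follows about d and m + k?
d ≤ m + k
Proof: Because c = d and c | v, d | v. v | m, so d | m. d | t and t | g, so d | g. Since g = k, d | k. From d | m, d | m + k. m + k > 0, so d ≤ m + k.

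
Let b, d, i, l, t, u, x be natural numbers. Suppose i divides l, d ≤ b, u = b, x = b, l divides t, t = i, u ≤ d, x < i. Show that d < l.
u = b and u ≤ d, therefore b ≤ d. d ≤ b, so b = d. x = b, so x = d. Since t = i and l divides t, l divides i. Since i divides l, i = l. x < i, so x < l. x = d, so d < l.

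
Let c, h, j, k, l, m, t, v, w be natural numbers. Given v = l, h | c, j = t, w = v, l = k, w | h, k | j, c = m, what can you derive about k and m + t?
k | m + t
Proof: v = l and l = k, hence v = k. w = v and w | h, hence v | h. Since c = m and h | c, h | m. Since v | h, v | m. v = k, so k | m. From j = t and k | j, k | t. k | m, so k | m + t.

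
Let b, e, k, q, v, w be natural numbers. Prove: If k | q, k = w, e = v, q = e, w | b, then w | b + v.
From q = e and e = v, q = v. k = w and k | q, hence w | q. Since q = v, w | v. w | b, so w | b + v.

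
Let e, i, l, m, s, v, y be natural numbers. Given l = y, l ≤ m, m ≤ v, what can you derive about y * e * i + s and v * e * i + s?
y * e * i + s ≤ v * e * i + s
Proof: Since l = y and l ≤ m, y ≤ m. Since m ≤ v, y ≤ v. By multiplying by a non-negative, y * e ≤ v * e. By multiplying by a non-negative, y * e * i ≤ v * e * i. Then y * e * i + s ≤ v * e * i + s.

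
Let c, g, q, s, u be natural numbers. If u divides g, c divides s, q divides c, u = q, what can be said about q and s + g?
q divides s + g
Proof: q divides c and c divides s, therefore q divides s. Because u = q and u divides g, q divides g. q divides s, so q divides s + g.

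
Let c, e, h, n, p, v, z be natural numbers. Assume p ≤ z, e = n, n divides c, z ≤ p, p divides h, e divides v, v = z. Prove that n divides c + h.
Since z ≤ p and p ≤ z, z = p. v = z, so v = p. e = n and e divides v, so n divides v. Since v = p, n divides p. p divides h, so n divides h. n divides c, so n divides c + h.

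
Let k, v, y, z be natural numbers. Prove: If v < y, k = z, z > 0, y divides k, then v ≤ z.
k = z and y divides k, hence y divides z. z > 0, so y ≤ z. From v < y, v < z. Then v ≤ z.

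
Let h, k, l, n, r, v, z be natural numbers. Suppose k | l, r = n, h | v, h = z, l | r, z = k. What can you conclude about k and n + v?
k | n + v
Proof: Since k | l and l | r, k | r. Since r = n, k | n. Since h = z and h | v, z | v. Since z = k, k | v. Since k | n, k | n + v.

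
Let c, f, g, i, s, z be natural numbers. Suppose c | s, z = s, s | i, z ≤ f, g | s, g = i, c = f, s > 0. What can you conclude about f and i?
f = i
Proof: Because c = f and c | s, f | s. s > 0, so f ≤ s. z = s and z ≤ f, hence s ≤ f. f ≤ s, so f = s. g = i and g | s, therefore i | s. s | i, so s = i. f = s, so f = i.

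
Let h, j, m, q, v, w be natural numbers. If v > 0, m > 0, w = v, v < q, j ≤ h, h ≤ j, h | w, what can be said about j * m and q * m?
j * m < q * m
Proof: h ≤ j and j ≤ h, therefore h = j. Because w = v and h | w, h | v. v > 0, so h ≤ v. Since h = j, j ≤ v. From v < q, j < q. Since m > 0, j * m < q * m.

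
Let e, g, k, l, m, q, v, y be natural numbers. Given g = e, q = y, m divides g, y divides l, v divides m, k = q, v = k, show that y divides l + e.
Because v = k and k = q, v = q. q = y, so v = y. Since g = e and m divides g, m divides e. Since v divides m, v divides e. Since v = y, y divides e. Since y divides l, y divides l + e.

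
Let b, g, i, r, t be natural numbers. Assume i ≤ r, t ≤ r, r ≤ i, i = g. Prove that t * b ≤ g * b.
r ≤ i and i ≤ r, so r = i. i = g, so r = g. t ≤ r, so t ≤ g. Then t * b ≤ g * b.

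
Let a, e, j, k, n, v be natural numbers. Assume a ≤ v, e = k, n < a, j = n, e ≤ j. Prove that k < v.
Since e = k and e ≤ j, k ≤ j. j = n, so k ≤ n. Since n < a and a ≤ v, n < v. k ≤ n, so k < v.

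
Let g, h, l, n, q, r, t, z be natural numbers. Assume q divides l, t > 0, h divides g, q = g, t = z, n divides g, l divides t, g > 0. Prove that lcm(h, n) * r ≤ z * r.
h divides g and n divides g, hence lcm(h, n) divides g. Since g > 0, lcm(h, n) ≤ g. Since q = g and q divides l, g divides l. l divides t, so g divides t. Because t > 0, g ≤ t. Since lcm(h, n) ≤ g, lcm(h, n) ≤ t. t = z, so lcm(h, n) ≤ z. By multiplying by a non-negative, lcm(h, n) * r ≤ z * r.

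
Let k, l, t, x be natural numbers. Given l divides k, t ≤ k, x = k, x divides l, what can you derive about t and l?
t ≤ l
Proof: x = k and x divides l, therefore k divides l. Because l divides k, k = l. t ≤ k, so t ≤ l.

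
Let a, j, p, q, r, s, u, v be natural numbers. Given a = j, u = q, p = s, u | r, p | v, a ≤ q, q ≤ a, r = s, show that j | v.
From q ≤ a and a ≤ q, q = a. a = j, so q = j. From u = q and u | r, q | r. Since r = s, q | s. p = s and p | v, so s | v. Since q | s, q | v. Since q = j, j | v.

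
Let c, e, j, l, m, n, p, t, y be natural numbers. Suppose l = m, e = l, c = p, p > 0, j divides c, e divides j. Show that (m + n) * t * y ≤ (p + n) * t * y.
From e divides j and j divides c, e divides c. Since e = l, l divides c. c = p, so l divides p. Because p > 0, l ≤ p. Since l = m, m ≤ p. Then m + n ≤ p + n. By multiplying by a non-negative, (m + n) * t ≤ (p + n) * t. By multiplying by a non-negative, (m + n) * t * y ≤ (p + n) * t * y.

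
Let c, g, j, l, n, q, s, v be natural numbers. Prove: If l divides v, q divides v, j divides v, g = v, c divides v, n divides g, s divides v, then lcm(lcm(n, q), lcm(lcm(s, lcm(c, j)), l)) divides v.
Because g = v and n divides g, n divides v. q divides v, so lcm(n, q) divides v. c divides v and j divides v, therefore lcm(c, j) divides v. Since s divides v, lcm(s, lcm(c, j)) divides v. l divides v, so lcm(lcm(s, lcm(c, j)), l) divides v. Since lcm(n, q) divides v, lcm(lcm(n, q), lcm(lcm(s, lcm(c, j)), l)) divides v.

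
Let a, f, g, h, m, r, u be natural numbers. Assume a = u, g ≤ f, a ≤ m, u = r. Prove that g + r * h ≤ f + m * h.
a = u and u = r, hence a = r. Since a ≤ m, r ≤ m. By multiplying by a non-negative, r * h ≤ m * h. Since g ≤ f, g + r * h ≤ f + m * h.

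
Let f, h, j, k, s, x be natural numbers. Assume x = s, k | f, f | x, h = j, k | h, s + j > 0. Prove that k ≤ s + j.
k | f and f | x, hence k | x. x = s, so k | s. Because h = j and k | h, k | j. k | s, so k | s + j. s + j > 0, so k ≤ s + j.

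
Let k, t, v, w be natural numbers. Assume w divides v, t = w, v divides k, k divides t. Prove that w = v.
Because t = w and k divides t, k divides w. Since v divides k, v divides w. Since w divides v, w = v.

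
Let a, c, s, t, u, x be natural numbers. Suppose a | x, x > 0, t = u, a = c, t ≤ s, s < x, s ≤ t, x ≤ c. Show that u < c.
s ≤ t and t ≤ s, therefore s = t. Since t = u, s = u. From a | x and x > 0, a ≤ x. a = c, so c ≤ x. From x ≤ c, x = c. Since s < x, s < c. s = u, so u < c.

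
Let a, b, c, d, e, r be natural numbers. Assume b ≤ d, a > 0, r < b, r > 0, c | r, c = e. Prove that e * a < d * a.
c | r and r > 0, so c ≤ r. From c = e, e ≤ r. From r < b, e < b. Since b ≤ d, e < d. a > 0, so e * a < d * a.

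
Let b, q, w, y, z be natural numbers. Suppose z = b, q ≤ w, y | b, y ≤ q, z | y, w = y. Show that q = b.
z = b and z | y, hence b | y. y | b, so b = y. w = y and q ≤ w, hence q ≤ y. y ≤ q, so y = q. Since b = y, b = q. Then q = b.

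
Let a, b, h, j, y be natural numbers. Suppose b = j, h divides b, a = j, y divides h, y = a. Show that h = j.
y = a and y divides h, so a divides h. a = j, so j divides h. b = j and h divides b, therefore h divides j. Since j divides h, j = h. Then h = j.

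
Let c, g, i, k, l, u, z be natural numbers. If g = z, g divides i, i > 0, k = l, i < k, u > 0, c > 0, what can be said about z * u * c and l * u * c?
z * u * c < l * u * c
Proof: g divides i and i > 0, hence g ≤ i. k = l and i < k, thus i < l. g ≤ i, so g < l. g = z, so z < l. Since u > 0, by multiplying by a positive, z * u < l * u. Using c > 0 and multiplying by a positive, z * u * c < l * u * c.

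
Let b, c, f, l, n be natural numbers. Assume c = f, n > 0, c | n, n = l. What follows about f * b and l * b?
f * b ≤ l * b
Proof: c | n and n > 0, therefore c ≤ n. Since n = l, c ≤ l. Since c = f, f ≤ l. Then f * b ≤ l * b.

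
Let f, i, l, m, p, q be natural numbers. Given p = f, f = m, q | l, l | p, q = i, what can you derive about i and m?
i | m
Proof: Because q | l and l | p, q | p. p = f, so q | f. f = m, so q | m. q = i, so i | m.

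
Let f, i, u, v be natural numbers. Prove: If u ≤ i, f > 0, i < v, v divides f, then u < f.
u ≤ i and i < v, hence u < v. Because v divides f and f > 0, v ≤ f. u < v, so u < f.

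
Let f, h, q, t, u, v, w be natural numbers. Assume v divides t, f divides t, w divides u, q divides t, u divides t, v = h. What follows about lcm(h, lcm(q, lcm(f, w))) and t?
lcm(h, lcm(q, lcm(f, w))) divides t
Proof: Since v = h and v divides t, h divides t. From w divides u and u divides t, w divides t. Since f divides t, lcm(f, w) divides t. Since q divides t, lcm(q, lcm(f, w)) divides t. Since h divides t, lcm(h, lcm(q, lcm(f, w))) divides t.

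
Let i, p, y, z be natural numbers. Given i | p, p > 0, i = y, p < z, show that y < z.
i | p and p > 0, so i ≤ p. p < z, so i < z. Since i = y, y < z.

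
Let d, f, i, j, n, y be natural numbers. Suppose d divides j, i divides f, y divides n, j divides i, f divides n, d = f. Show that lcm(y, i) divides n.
d divides j and j divides i, thus d divides i. Since d = f, f divides i. Since i divides f, f = i. f divides n, so i divides n. Since y divides n, lcm(y, i) divides n.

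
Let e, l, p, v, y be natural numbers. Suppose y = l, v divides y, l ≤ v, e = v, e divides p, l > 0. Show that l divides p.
Because y = l and v divides y, v divides l. Since l > 0, v ≤ l. l ≤ v, so v = l. From e = v, e = l. e divides p, so l divides p.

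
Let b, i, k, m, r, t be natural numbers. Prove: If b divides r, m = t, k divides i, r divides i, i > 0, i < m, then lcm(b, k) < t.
From b divides r and r divides i, b divides i. k divides i, so lcm(b, k) divides i. i > 0, so lcm(b, k) ≤ i. Since i < m, lcm(b, k) < m. Since m = t, lcm(b, k) < t.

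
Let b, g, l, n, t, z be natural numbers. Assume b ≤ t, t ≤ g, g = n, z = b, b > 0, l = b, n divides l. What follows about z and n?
z = n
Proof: From g = n and t ≤ g, t ≤ n. Since b ≤ t, b ≤ n. Since l = b and n divides l, n divides b. b > 0, so n ≤ b. Since b ≤ n, b = n. From z = b, z = n.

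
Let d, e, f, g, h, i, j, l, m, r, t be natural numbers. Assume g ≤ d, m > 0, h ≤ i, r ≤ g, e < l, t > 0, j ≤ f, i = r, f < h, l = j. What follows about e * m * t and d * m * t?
e * m * t < d * m * t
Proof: Since l = j and e < l, e < j. i = r and h ≤ i, hence h ≤ r. f < h, so f < r. Since r ≤ g, f < g. g ≤ d, so f < d. Since j ≤ f, j < d. Since e < j, e < d. Since m > 0, e * m < d * m. t > 0, so e * m * t < d * m * t.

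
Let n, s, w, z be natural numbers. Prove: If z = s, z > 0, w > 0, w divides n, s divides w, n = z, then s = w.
From n = z and w divides n, w divides z. z > 0, so w ≤ z. Since z = s, w ≤ s. s divides w and w > 0, hence s ≤ w. Since w ≤ s, w = s. Then s = w.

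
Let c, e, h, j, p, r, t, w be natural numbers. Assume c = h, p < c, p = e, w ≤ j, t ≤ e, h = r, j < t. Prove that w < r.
Since w ≤ j and j < t, w < t. Because c = h and h = r, c = r. Since p = e and p < c, e < c. Since c = r, e < r. t ≤ e, so t < r. Since w < t, w < r.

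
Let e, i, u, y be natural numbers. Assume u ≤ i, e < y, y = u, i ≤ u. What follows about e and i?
e < i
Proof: Because u ≤ i and i ≤ u, u = i. Since y = u, y = i. e < y, so e < i.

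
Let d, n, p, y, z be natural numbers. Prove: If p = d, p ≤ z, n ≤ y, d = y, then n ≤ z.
From p = d and d = y, p = y. p ≤ z, so y ≤ z. n ≤ y, so n ≤ z.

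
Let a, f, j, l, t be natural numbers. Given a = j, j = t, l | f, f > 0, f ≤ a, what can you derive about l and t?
l ≤ t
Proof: a = j and j = t, so a = t. l | f and f > 0, thus l ≤ f. Since f ≤ a, l ≤ a. a = t, so l ≤ t.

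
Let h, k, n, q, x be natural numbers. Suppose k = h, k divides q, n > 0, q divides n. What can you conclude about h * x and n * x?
h * x ≤ n * x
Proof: k divides q and q divides n, hence k divides n. Because k = h, h divides n. Since n > 0, h ≤ n. By multiplying by a non-negative, h * x ≤ n * x.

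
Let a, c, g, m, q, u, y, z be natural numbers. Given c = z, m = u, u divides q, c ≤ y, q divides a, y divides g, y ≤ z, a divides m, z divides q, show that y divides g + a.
c = z and c ≤ y, so z ≤ y. y ≤ z, so z = y. m = u and a divides m, so a divides u. Since u divides q, a divides q. q divides a, so q = a. From z divides q, z divides a. Since z = y, y divides a. Since y divides g, y divides g + a.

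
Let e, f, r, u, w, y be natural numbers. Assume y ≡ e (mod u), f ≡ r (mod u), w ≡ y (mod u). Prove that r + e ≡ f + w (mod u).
w ≡ y (mod u) and y ≡ e (mod u), therefore w ≡ e (mod u). From f ≡ r (mod u), f + w ≡ r + e (mod u). Then r + e ≡ f + w (mod u).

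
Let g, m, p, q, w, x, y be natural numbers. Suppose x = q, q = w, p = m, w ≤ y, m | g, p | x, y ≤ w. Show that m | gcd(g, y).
x = q and q = w, thus x = w. w ≤ y and y ≤ w, hence w = y. x = w, so x = y. p = m and p | x, hence m | x. x = y, so m | y. Since m | g, m | gcd(g, y).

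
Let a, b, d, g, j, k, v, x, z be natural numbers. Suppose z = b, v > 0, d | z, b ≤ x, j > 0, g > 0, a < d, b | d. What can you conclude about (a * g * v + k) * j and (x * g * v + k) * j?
(a * g * v + k) * j < (x * g * v + k) * j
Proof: z = b and d | z, therefore d | b. b | d, so b = d. b ≤ x, so d ≤ x. Since a < d, a < x. From g > 0, a * g < x * g. Since v > 0, a * g * v < x * g * v. Then a * g * v + k < x * g * v + k. From j > 0, (a * g * v + k) * j < (x * g * v + k) * j.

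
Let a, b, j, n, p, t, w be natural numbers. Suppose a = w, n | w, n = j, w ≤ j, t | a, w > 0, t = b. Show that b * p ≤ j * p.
Since n = j and n | w, j | w. Since w > 0, j ≤ w. Since w ≤ j, w = j. a = w and t | a, therefore t | w. w > 0, so t ≤ w. Since t = b, b ≤ w. Since w = j, b ≤ j. Then b * p ≤ j * p.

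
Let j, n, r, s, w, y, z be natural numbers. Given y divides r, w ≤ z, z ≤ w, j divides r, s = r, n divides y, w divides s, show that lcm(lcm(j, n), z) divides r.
n divides y and y divides r, thus n divides r. j divides r, so lcm(j, n) divides r. w ≤ z and z ≤ w, hence w = z. From s = r and w divides s, w divides r. Since w = z, z divides r. Since lcm(j, n) divides r, lcm(lcm(j, n), z) divides r.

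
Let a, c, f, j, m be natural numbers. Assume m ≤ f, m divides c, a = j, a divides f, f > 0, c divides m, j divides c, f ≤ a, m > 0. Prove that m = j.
From a divides f and f > 0, a ≤ f. f ≤ a, so f = a. a = j, so f = j. Since m ≤ f, m ≤ j. c divides m and m divides c, so c = m. j divides c, so j divides m. Since m > 0, j ≤ m. Since m ≤ j, m = j.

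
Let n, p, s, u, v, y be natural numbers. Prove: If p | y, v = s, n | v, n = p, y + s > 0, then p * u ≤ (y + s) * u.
Since v = s and n | v, n | s. n = p, so p | s. Since p | y, p | y + s. Since y + s > 0, p ≤ y + s. Then p * u ≤ (y + s) * u.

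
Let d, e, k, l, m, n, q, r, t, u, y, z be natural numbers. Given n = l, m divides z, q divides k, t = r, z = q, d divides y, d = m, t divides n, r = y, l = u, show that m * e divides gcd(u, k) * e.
Since d = m and d divides y, m divides y. From t = r and r = y, t = y. From n = l and t divides n, t divides l. t = y, so y divides l. Because l = u, y divides u. m divides y, so m divides u. From z = q and m divides z, m divides q. Since q divides k, m divides k. Since m divides u, m divides gcd(u, k). Then m * e divides gcd(u, k) * e.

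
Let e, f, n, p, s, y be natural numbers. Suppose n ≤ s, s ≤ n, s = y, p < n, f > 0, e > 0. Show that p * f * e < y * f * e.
n ≤ s and s ≤ n, hence n = s. Since s = y, n = y. Since p < n, p < y. Since f > 0, by multiplying by a positive, p * f < y * f. Combined with e > 0, by multiplying by a positive, p * f * e < y * f * e.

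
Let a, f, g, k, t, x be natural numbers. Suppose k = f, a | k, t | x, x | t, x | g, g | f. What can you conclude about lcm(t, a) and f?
lcm(t, a) | f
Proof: Since x | t and t | x, x = t. From x | g and g | f, x | f. x = t, so t | f. k = f and a | k, so a | f. t | f, so lcm(t, a) | f.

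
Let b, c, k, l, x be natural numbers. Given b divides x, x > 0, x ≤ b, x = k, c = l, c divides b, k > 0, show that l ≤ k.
Because b divides x and x > 0, b ≤ x. x ≤ b, so b = x. Since x = k, b = k. c = l and c divides b, so l divides b. b = k, so l divides k. k > 0, so l ≤ k.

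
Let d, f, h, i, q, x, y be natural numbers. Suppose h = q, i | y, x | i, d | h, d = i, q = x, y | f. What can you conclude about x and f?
x | f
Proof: From h = q and q = x, h = x. Since d | h, d | x. Since d = i, i | x. Since x | i, i = x. From i | y and y | f, i | f. i = x, so x | f.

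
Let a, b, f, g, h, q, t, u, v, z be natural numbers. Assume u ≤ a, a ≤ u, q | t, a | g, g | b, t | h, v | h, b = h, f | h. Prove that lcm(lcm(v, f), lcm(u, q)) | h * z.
v | h and f | h, so lcm(v, f) | h. a ≤ u and u ≤ a, thus a = u. a | g and g | b, thus a | b. Since b = h, a | h. a = u, so u | h. q | t and t | h, thus q | h. u | h, so lcm(u, q) | h. Since lcm(v, f) | h, lcm(lcm(v, f), lcm(u, q)) | h. Then lcm(lcm(v, f), lcm(u, q)) | h * z.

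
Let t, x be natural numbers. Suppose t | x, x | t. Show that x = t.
Because t | x and x | t, t = x. Then x = t.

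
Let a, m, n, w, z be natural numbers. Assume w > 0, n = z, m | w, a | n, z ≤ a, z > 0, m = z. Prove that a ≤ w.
Because n = z and a | n, a | z. z > 0, so a ≤ z. z ≤ a, so z = a. Because m = z, m = a. m | w and w > 0, so m ≤ w. m = a, so a ≤ w.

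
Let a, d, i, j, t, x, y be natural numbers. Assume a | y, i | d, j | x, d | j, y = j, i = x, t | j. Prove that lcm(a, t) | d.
Since i = x and i | d, x | d. Because j | x, j | d. Since d | j, j = d. y = j and a | y, therefore a | j. t | j, so lcm(a, t) | j. Since j = d, lcm(a, t) | d.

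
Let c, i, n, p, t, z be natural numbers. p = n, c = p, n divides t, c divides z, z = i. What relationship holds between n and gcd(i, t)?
n divides gcd(i, t)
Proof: From c = p and c divides z, p divides z. p = n, so n divides z. z = i, so n divides i. n divides t, so n divides gcd(i, t).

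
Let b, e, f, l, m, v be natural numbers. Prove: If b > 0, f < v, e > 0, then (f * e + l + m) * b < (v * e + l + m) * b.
f < v and e > 0. By multiplying by a positive, f * e < v * e. Then f * e + l < v * e + l. Then f * e + l + m < v * e + l + m. Combined with b > 0, by multiplying by a positive, (f * e + l + m) * b < (v * e + l + m) * b.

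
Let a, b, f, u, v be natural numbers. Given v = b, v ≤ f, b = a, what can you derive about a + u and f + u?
a + u ≤ f + u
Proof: v = b and v ≤ f, thus b ≤ f. Since b = a, a ≤ f. Then a + u ≤ f + u.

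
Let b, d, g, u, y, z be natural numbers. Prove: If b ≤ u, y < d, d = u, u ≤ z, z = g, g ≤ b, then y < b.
z = g and u ≤ z, therefore u ≤ g. g ≤ b, so u ≤ b. Because b ≤ u, u = b. Since d = u, d = b. Since y < d, y < b.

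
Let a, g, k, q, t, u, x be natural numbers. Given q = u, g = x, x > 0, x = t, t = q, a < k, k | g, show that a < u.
t = q and q = u, thus t = u. g = x and k | g, hence k | x. x > 0, so k ≤ x. x = t, so k ≤ t. t = u, so k ≤ u. a < k, so a < u.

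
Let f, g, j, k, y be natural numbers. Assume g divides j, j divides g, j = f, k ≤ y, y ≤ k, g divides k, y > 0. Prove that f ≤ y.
g divides j and j divides g, therefore g = j. Since j = f, g = f. Since k ≤ y and y ≤ k, k = y. g divides k, so g divides y. y > 0, so g ≤ y. g = f, so f ≤ y.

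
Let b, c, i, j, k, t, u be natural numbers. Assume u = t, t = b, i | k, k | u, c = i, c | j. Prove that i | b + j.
u = t and t = b, therefore u = b. From i | k and k | u, i | u. Since u = b, i | b. From c = i and c | j, i | j. i | b, so i | b + j.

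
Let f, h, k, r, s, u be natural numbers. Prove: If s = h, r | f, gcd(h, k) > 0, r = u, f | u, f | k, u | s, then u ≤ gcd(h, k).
s = h and u | s, hence u | h. r = u and r | f, hence u | f. f | u, so f = u. Since f | k, u | k. From u | h, u | gcd(h, k). Since gcd(h, k) > 0, u ≤ gcd(h, k).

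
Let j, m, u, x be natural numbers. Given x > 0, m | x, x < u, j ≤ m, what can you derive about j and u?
j < u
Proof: m | x and x > 0, thus m ≤ x. j ≤ m, so j ≤ x. Since x < u, j < u.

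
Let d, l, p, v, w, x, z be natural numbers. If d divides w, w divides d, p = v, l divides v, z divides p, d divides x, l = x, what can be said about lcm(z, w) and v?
lcm(z, w) divides v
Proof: p = v and z divides p, therefore z divides v. d divides w and w divides d, therefore d = w. l = x and l divides v, thus x divides v. Since d divides x, d divides v. From d = w, w divides v. From z divides v, lcm(z, w) divides v.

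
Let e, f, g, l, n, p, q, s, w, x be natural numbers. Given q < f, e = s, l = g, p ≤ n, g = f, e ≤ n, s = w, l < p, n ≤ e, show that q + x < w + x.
From e = s and s = w, e = w. From l = g and g = f, l = f. From l < p, f < p. q < f, so q < p. From n ≤ e and e ≤ n, n = e. Since p ≤ n, p ≤ e. q < p, so q < e. Since e = w, q < w. Then q + x < w + x.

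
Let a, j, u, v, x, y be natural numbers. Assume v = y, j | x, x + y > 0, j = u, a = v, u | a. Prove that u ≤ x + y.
Because j = u and j | x, u | x. Because a = v and u | a, u | v. Since v = y, u | y. Since u | x, u | x + y. x + y > 0, so u ≤ x + y.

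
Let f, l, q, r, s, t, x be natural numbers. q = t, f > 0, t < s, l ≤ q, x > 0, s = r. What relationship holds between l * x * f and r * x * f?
l * x * f < r * x * f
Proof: q = t and l ≤ q, hence l ≤ t. Because s = r and t < s, t < r. Since l ≤ t, l < r. Since x > 0, by multiplying by a positive, l * x < r * x. Combined with f > 0, by multiplying by a positive, l * x * f < r * x * f.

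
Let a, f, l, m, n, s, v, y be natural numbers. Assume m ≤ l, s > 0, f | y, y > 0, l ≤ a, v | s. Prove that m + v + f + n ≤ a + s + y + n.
m ≤ l and l ≤ a, so m ≤ a. v | s and s > 0, therefore v ≤ s. f | y and y > 0, so f ≤ y. Since v ≤ s, v + f ≤ s + y. m ≤ a, so m + v + f ≤ a + s + y. Then m + v + f + n ≤ a + s + y + n.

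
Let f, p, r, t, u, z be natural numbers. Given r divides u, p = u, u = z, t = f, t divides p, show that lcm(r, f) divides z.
p = u and t divides p, so t divides u. t = f, so f divides u. Since r divides u, lcm(r, f) divides u. u = z, so lcm(r, f) divides z.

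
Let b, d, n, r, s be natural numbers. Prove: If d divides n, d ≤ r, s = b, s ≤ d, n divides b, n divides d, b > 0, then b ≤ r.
n divides d and d divides n, therefore n = d. n divides b and b > 0, so n ≤ b. Since n = d, d ≤ b. From s = b and s ≤ d, b ≤ d. Since d ≤ b, d = b. d ≤ r, so b ≤ r.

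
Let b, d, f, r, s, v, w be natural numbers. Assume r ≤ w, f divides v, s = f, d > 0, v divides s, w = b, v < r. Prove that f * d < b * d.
Because s = f and v divides s, v divides f. Since f divides v, v = f. w = b and r ≤ w, thus r ≤ b. Since v < r, v < b. Since v = f, f < b. Since d > 0, by multiplying by a positive, f * d < b * d.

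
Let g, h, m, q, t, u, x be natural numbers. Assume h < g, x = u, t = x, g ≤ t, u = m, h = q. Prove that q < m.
Because t = x and x = u, t = u. Since u = m, t = m. h = q and h < g, therefore q < g. g ≤ t, so q < t. From t = m, q < m.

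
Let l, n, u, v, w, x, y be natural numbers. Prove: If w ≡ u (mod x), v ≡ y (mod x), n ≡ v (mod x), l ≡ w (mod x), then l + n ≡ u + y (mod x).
l ≡ w (mod x) and w ≡ u (mod x), so l ≡ u (mod x). Because n ≡ v (mod x) and v ≡ y (mod x), n ≡ y (mod x). Combining with l ≡ u (mod x), by adding congruences, l + n ≡ u + y (mod x).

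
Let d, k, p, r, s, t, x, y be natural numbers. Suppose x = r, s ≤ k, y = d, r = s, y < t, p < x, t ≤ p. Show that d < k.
t ≤ p and p < x, hence t < x. x = r, so t < r. y < t, so y < r. Since y = d, d < r. r = s, so d < s. Since s ≤ k, d < k.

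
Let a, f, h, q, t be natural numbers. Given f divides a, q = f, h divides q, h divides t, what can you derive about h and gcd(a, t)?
h divides gcd(a, t)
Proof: q = f and h divides q, hence h divides f. Since f divides a, h divides a. Since h divides t, h divides gcd(a, t).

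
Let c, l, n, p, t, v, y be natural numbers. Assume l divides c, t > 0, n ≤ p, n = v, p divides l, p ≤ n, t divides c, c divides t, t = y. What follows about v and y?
v ≤ y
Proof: p ≤ n and n ≤ p, thus p = n. n = v, so p = v. Since p divides l, v divides l. Because c divides t and t divides c, c = t. l divides c, so l divides t. Since v divides l, v divides t. t > 0, so v ≤ t. t = y, so v ≤ y.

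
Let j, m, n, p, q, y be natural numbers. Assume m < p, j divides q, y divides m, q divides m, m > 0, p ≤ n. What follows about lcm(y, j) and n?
lcm(y, j) < n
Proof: j divides q and q divides m, thus j divides m. y divides m, so lcm(y, j) divides m. Since m > 0, lcm(y, j) ≤ m. m < p and p ≤ n, thus m < n. lcm(y, j) ≤ m, so lcm(y, j) < n.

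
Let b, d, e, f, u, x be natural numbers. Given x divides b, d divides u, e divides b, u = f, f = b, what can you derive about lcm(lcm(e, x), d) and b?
lcm(lcm(e, x), d) divides b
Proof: e divides b and x divides b, thus lcm(e, x) divides b. u = f and f = b, thus u = b. d divides u, so d divides b. Because lcm(e, x) divides b, lcm(lcm(e, x), d) divides b.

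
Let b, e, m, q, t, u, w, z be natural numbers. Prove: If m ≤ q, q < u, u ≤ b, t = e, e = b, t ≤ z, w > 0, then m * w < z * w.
q < u and u ≤ b, therefore q < b. Since m ≤ q, m < b. From t = e and e = b, t = b. Since t ≤ z, b ≤ z. Since m < b, m < z. Since w > 0, by multiplying by a positive, m * w < z * w.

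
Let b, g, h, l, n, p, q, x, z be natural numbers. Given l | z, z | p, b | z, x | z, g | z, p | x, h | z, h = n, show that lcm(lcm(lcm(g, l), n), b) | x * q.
z | p and p | x, therefore z | x. Since x | z, z = x. g | z and l | z, therefore lcm(g, l) | z. h = n and h | z, thus n | z. lcm(g, l) | z, so lcm(lcm(g, l), n) | z. Since b | z, lcm(lcm(lcm(g, l), n), b) | z. z = x, so lcm(lcm(lcm(g, l), n), b) | x. Then lcm(lcm(lcm(g, l), n), b) | x * q.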